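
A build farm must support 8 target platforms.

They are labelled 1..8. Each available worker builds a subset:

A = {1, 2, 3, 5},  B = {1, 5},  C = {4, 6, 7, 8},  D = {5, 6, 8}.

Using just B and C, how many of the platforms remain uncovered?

Union of B, C = {1, 4, 5, 6, 7, 8}.
Not covered: 2, 3 — 2 platforms.

2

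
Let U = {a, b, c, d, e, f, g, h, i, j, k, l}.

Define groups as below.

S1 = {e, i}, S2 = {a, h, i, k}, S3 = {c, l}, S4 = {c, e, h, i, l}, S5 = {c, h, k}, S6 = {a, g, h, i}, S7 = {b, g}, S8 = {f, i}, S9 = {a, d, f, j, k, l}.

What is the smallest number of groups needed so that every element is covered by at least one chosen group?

S4, S7, and S9 cover everything between them: the union {a, b, c, d, e, f, g, h, i, j, k, l} is all of U.
Only S7 contains b, so S7 is forced; the remaining 10 elements need at least 2 more groups (each remaining group adds at most 6) — so at least 3 groups are needed, and 3 is optimal.

3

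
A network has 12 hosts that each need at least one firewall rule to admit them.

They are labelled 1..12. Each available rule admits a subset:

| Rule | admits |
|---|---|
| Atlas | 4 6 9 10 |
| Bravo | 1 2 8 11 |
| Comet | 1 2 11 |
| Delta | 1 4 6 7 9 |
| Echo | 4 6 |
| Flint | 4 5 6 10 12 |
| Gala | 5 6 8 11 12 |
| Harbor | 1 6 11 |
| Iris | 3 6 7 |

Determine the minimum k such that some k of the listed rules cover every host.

Take {Atlas, Bravo, Gala, Iris}. Their union is {1, 2, 3, 4, 5, 6, 7, 8, 9, 10, 11, 12}, which is all 12 hosts.
Only Iris contains 3, so Iris is forced; the remaining 9 hosts need at least 3 more rules (each remaining rule adds at most 4) — so at least 4 rules are needed, and 4 is optimal.

4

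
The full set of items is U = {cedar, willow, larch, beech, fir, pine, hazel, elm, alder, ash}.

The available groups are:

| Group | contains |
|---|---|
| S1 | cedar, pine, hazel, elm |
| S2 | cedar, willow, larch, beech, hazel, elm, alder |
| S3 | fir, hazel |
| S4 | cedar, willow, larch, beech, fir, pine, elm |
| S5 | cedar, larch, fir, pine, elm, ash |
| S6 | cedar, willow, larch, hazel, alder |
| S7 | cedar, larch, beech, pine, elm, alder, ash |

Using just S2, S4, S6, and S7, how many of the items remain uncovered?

0

Union of S2, S4, S6, S7 = {cedar, willow, larch, beech, fir, pine, hazel, elm, alder, ash} — that's every item, so 0 are uncovered.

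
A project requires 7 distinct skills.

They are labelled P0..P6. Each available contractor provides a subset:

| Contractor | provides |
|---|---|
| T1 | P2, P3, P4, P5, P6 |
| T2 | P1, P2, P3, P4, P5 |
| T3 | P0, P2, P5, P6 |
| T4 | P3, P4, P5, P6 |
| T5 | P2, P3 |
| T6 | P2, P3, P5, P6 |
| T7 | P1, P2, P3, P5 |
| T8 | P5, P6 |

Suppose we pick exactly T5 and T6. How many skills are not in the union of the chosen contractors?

Union of T5, T6 = {P2, P3, P5, P6}.
Not covered: P0, P1, P4 — 3 skills.

3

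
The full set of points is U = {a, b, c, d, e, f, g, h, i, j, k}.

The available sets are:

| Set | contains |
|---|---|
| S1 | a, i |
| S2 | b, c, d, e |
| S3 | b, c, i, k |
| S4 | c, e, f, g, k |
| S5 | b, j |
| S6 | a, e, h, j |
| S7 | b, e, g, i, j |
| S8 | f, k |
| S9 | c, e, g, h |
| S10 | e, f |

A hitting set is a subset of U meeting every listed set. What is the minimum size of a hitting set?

T = {a, c, f, j} meets every set (each contains at least one member of T), and |T| = 4.
The sets S1, S5, S8, S9 are pairwise disjoint, so any hitting set needs a separate point for each — at least 4. Hence 4 is optimal.

4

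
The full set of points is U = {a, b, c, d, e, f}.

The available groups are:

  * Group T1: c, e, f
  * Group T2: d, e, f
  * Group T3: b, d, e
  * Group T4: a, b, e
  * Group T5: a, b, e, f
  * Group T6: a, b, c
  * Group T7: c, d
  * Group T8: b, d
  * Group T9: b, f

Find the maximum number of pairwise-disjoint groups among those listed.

T1, T8 are pairwise disjoint (T1={c,e,f}; T8={b,d}).
Every remaining group overlaps one of these, and no 3 of the listed groups are pairwise disjoint, so 2 is the maximum.

2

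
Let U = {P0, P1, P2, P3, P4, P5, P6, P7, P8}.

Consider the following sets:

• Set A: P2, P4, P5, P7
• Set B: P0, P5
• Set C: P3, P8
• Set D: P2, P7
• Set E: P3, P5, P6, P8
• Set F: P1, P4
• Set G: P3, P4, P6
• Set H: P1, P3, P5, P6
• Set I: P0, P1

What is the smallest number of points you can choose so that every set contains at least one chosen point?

T = {P0, P3, P4, P7} meets every set (each contains at least one member of T), and |T| = 4.
The sets B, C, D, F are pairwise disjoint, so any hitting set needs a separate point for each — at least 4. Hence 4 is optimal.

4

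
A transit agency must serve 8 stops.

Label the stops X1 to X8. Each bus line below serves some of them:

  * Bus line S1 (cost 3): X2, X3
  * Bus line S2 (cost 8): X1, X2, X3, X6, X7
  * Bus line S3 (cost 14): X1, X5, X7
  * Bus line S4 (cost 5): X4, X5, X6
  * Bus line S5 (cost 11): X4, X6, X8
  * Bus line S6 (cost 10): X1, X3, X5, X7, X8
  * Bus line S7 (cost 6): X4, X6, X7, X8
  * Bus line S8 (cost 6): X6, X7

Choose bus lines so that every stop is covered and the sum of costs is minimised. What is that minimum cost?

18

S1, S4, S6 together cover every stop (S1 ∪ S4 ∪ S6 = {X1, X2, X3, X4, X5, X6, X7, X8}); total cost 3 + 5 + 10 = 18.
The greedy pick S1, S7, S4, S2 costs 22; no covering selection beats 18.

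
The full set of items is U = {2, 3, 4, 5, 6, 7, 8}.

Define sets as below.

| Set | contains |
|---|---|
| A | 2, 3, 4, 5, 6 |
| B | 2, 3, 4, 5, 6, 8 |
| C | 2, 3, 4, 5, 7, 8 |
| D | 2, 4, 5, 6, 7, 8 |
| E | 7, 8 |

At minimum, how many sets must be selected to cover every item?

2

B and E together: B ∪ E = {2, 3, 4, 5, 6, 7, 8} — every item is covered.
No single set has all 7 items (the largest, B, has 6), so 2 is optimal.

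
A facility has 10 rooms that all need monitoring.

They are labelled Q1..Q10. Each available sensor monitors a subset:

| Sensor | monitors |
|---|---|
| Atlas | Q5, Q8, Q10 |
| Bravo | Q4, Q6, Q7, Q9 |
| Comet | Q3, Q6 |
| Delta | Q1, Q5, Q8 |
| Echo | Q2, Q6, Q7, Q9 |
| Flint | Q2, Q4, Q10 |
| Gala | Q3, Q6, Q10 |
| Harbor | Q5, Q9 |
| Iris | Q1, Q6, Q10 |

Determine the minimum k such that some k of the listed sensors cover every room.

Bravo and Delta and Flint and Gala together: Bravo ∪ Delta ∪ Flint ∪ Gala = {Q1, Q2, Q3, Q4, Q5, Q6, Q7, Q8, Q9, Q10} — every room is covered.
No 3 of the 9 sensors cover everything (all 84 combinations miss at least one room), so 4 is optimal.

4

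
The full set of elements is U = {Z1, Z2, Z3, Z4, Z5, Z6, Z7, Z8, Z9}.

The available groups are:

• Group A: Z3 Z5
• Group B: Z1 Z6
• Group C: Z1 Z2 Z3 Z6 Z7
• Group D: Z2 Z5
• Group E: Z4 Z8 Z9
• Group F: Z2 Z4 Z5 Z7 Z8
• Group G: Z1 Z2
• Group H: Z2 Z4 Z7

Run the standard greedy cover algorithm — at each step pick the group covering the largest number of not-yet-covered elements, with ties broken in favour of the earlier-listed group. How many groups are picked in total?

3

Greedy: pick C (covers 5 new) → pick E (covers 3 new) → pick A (covers 1 new). Total picks: 3.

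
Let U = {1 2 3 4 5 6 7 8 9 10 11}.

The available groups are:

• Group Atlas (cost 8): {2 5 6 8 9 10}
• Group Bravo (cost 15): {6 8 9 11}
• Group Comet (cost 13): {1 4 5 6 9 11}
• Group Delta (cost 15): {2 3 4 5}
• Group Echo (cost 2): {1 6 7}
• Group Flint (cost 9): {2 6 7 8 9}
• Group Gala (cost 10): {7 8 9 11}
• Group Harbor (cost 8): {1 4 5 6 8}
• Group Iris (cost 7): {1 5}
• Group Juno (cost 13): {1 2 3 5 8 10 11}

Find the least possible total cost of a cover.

28

Comet, Echo, Juno together cover every item (Comet ∪ Echo ∪ Juno = {1, 2, 3, 4, 5, 6, 7, 8, 9, 10, 11}); total cost 13 + 2 + 13 = 28.
The greedy pick Echo, Atlas, Comet, Juno costs 36; no covering selection beats 28.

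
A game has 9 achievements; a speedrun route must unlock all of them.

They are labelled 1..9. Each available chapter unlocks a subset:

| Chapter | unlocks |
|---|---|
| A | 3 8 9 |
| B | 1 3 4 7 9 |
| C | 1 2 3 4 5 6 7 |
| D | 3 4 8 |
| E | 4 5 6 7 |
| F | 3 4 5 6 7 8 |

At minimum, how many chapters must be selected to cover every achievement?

2

A and C together: A ∪ C = {1, 2, 3, 4, 5, 6, 7, 8, 9} — every achievement is covered.
No single chapter has all 9 achievements (the largest, C, has 7), so 2 is optimal.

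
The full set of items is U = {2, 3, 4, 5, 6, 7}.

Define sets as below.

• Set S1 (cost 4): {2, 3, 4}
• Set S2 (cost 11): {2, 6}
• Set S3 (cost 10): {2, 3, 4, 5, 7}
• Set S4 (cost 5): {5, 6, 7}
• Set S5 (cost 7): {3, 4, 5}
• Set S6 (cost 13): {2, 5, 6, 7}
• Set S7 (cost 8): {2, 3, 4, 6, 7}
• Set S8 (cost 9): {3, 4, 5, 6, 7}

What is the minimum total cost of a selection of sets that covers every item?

9

S1, S4 together cover every item (S1 ∪ S4 = {2, 3, 4, 5, 6, 7}); total cost 4 + 5 = 9.
No covering selection has total cost below 9.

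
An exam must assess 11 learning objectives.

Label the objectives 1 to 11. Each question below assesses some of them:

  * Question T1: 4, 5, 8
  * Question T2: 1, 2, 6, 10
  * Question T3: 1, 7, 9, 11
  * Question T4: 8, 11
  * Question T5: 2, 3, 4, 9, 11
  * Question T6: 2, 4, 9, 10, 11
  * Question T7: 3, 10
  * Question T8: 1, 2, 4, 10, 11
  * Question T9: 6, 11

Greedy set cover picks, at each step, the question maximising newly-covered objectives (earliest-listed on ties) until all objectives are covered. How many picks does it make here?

4

Greedy: pick T5 (covers 5 new) → pick T2 (covers 3 new) → pick T1 (covers 2 new) → pick T3 (covers 1 new). Total picks: 4.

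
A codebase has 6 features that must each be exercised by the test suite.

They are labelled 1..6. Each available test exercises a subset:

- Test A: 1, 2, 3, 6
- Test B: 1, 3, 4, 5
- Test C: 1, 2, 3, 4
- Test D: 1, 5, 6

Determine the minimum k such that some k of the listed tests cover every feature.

Take {C, D}. Their union is {1, 2, 3, 4, 5, 6}, which is all 6 features.
No single test has all 6 features (the largest, A, has 4), so 2 is optimal.

2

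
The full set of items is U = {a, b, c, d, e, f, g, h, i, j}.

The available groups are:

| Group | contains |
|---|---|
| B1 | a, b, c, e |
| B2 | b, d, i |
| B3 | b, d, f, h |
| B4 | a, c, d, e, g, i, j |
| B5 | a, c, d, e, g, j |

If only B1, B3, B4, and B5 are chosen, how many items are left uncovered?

Union of B1, B3, B4, B5 = {a, b, c, d, e, f, g, h, i, j} — that's every item, so 0 are uncovered.

0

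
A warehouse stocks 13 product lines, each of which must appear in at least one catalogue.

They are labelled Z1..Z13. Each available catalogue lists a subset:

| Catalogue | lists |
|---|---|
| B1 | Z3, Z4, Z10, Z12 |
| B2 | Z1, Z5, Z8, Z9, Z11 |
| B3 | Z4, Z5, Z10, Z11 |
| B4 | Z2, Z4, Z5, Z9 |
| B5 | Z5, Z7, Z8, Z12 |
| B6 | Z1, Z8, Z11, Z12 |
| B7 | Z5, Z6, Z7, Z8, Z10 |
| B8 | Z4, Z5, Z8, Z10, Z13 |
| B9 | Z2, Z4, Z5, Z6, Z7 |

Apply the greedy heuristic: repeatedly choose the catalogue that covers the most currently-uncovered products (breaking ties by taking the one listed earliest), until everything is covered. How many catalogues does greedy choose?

4

Greedy: pick B2 (covers 5 new) → pick B1 (covers 4 new) → pick B9 (covers 3 new) → pick B8 (covers 1 new). Total picks: 4.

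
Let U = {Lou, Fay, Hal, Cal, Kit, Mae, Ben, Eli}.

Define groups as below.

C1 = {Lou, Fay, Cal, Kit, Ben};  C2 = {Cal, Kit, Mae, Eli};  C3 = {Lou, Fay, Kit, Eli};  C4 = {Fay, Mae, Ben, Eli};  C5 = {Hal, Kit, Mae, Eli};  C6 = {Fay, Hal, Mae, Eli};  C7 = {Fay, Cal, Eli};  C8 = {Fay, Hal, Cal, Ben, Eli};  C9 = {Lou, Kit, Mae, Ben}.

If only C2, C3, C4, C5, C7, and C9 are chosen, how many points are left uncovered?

0

Union of C2, C3, C4, C5, C7, C9 = {Lou, Fay, Hal, Cal, Kit, Mae, Ben, Eli} — that's every point, so 0 are uncovered.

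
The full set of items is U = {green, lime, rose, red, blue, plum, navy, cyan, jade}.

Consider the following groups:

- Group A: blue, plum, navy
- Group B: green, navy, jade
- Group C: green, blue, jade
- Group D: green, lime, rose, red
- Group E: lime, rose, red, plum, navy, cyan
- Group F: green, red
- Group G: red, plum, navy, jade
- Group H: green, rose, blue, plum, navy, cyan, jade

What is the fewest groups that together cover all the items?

2

Take {E, H}. Their union is {green, lime, rose, red, blue, plum, navy, cyan, jade}, which is all 9 items.
No single group has all 9 items (the largest, H, has 7), so 2 is optimal.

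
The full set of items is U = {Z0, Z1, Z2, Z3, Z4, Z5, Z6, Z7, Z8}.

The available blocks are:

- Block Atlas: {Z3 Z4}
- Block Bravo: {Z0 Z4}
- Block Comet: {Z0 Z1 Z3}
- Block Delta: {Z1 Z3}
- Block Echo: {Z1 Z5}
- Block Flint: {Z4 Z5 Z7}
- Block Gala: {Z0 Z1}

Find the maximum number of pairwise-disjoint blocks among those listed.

2

Comet, Flint are pairwise disjoint (Comet={Z0,Z1,Z3}; Flint={Z4,Z5,Z7}).
Every remaining block overlaps one of these, and no 3 of the listed blocks are pairwise disjoint, so 2 is the maximum.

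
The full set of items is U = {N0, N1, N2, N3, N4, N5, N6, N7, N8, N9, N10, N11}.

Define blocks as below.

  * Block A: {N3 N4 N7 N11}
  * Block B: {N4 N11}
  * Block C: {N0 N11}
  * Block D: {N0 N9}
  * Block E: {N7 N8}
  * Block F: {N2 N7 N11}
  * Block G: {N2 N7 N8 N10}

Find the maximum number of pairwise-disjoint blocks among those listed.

B, D, E are pairwise disjoint (B={N4,N11}; D={N0,N9}; E={N7,N8}).
Every remaining block overlaps one of these, and no 4 of the listed blocks are pairwise disjoint, so 3 is the maximum.

3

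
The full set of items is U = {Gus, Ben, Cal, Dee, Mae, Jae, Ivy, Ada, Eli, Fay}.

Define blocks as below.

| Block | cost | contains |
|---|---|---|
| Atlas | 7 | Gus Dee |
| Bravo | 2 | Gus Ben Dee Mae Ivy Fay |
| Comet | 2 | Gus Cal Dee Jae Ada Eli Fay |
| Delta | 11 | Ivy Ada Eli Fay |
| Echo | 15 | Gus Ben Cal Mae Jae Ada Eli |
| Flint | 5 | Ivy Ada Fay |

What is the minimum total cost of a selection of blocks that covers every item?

Bravo, Comet together cover every item (Bravo ∪ Comet = {Gus, Ben, Cal, Dee, Mae, Jae, Ivy, Ada, Eli, Fay}); total cost 2 + 2 = 4.
No covering selection has total cost below 4.

4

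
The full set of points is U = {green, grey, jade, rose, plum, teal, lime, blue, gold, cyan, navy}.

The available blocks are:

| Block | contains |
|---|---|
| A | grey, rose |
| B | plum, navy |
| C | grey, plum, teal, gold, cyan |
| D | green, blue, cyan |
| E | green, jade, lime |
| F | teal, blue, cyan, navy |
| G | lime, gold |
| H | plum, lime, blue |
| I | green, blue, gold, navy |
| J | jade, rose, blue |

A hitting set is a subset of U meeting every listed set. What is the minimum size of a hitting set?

4

T = {rose, plum, lime, blue} meets every block (each contains at least one member of T), and |T| = 4.
The blocks A, B, D, G are pairwise disjoint, so any hitting set needs a separate point for each — at least 4. Hence 4 is optimal.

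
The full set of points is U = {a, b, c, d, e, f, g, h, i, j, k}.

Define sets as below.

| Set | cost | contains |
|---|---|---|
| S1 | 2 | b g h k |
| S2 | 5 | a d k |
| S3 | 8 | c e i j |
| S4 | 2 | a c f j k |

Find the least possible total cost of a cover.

17

S1, S2, S3, S4 together cover every point (S1 ∪ S2 ∪ S3 ∪ S4 = {a, b, c, d, e, f, g, h, i, j, k}); total cost 2 + 5 + 8 + 2 = 17.
No covering selection has total cost below 17.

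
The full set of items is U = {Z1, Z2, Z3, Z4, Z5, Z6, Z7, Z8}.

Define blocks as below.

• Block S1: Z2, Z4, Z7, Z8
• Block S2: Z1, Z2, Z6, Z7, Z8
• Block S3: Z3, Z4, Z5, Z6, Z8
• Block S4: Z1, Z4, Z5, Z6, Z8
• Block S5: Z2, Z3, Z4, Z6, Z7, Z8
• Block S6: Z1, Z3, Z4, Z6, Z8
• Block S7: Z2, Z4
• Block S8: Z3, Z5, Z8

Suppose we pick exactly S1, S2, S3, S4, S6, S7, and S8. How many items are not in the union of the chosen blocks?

0

Union of S1, S2, S3, S4, S6, S7, S8 = {Z1, Z2, Z3, Z4, Z5, Z6, Z7, Z8} — that's every item, so 0 are uncovered.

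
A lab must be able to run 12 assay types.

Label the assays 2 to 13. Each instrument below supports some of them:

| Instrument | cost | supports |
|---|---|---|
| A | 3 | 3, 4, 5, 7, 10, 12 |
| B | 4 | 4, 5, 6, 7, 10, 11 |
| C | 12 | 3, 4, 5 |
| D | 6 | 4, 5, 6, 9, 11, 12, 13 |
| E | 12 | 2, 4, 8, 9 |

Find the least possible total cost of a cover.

A, D, E together cover every assay (A ∪ D ∪ E = {2, 3, 4, 5, 6, 7, 8, 9, 10, 11, 12, 13}); total cost 3 + 6 + 12 = 21.
No covering selection has total cost below 21.

21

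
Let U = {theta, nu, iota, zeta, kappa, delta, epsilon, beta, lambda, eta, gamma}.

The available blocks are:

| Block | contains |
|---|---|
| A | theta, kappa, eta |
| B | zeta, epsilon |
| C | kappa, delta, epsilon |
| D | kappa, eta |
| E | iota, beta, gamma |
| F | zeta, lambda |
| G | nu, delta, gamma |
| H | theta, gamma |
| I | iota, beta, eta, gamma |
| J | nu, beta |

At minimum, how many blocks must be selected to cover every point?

5

Take {A, C, F, G, I}. Their union is {theta, nu, iota, zeta, kappa, delta, epsilon, beta, lambda, eta, gamma}, which is all 11 points.
No 4 of the 10 blocks cover everything (all 210 combinations miss at least one point), so 5 is optimal.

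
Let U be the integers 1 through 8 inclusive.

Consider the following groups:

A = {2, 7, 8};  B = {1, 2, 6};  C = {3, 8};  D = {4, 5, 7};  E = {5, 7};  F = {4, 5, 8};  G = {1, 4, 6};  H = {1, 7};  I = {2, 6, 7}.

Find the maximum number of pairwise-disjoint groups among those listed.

3

C, E, G are pairwise disjoint (C={3,8}; E={5,7}; G={1,4,6}).
Every remaining group overlaps one of these, and no 4 of the listed groups are pairwise disjoint, so 3 is the maximum.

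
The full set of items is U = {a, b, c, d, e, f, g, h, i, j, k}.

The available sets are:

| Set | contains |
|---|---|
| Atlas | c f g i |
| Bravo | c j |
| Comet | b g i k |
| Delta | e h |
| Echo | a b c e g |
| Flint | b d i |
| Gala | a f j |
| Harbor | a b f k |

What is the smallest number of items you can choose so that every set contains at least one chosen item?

4

Take T = {b, e, i, j}. Each listed set contains at least one of these, so T is a hitting set of size 4.
No choice of 3 items meets every set, so 4 is the minimum.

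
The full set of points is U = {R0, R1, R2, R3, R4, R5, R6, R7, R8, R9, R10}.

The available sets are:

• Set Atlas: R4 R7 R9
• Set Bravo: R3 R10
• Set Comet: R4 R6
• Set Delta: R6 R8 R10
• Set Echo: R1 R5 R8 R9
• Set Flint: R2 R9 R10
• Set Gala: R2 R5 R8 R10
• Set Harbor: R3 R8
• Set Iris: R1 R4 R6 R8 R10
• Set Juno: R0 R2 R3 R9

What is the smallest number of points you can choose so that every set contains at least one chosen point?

4

Take H = {R2, R3, R4, R8}. Each listed set contains at least one of these, so H is a hitting set of size 4.
No choice of 3 points meets every set, so 4 is the minimum.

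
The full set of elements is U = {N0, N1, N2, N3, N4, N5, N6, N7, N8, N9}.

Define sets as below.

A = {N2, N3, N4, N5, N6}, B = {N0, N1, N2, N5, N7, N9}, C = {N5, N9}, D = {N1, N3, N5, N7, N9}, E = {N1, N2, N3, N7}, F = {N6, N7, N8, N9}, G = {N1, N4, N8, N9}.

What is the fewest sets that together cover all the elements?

A and B and G together: A ∪ B ∪ G = {N0, N1, N2, N3, N4, N5, N6, N7, N8, N9} — every element is covered.
Only B contains N0, so B is forced; the remaining 4 elements need at least 2 more sets (each remaining set adds at most 3) — so at least 3 sets are needed, and 3 is optimal.

3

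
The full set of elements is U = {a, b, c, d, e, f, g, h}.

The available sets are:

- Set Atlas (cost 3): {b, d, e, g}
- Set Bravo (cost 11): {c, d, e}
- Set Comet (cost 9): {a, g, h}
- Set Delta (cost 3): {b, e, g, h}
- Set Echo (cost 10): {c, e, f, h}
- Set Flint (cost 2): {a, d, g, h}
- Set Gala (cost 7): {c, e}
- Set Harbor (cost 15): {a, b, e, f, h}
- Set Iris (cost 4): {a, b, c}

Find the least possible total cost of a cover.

15

Atlas, Echo, Flint together cover every element (Atlas ∪ Echo ∪ Flint = {a, b, c, d, e, f, g, h}); total cost 3 + 10 + 2 = 15.
The greedy pick Flint, Atlas, Iris, Echo costs 19; no covering selection beats 15.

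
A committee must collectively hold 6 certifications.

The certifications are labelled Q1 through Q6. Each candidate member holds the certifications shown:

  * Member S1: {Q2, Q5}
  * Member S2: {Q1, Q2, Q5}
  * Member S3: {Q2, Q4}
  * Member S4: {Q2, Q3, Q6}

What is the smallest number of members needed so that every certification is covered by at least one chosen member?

3

Take {S2, S3, S4}. Their union is {Q1, Q2, Q3, Q4, Q5, Q6}, which is all 6 certifications.
Only S2 contains Q1, so S2 is forced; the remaining 3 certifications need at least 2 more members (each remaining member adds at most 2) — so at least 3 members are needed, and 3 is optimal.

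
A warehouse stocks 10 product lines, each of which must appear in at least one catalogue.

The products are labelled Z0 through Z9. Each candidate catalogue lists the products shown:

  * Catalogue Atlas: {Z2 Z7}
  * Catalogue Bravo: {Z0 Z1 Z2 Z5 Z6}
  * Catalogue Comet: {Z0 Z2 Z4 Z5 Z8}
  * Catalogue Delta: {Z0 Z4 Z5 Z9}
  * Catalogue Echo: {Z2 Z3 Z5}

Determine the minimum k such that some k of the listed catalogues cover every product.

5

Atlas and Bravo and Comet and Delta and Echo together: Atlas ∪ Bravo ∪ Comet ∪ Delta ∪ Echo = {Z0, Z1, Z2, Z3, Z4, Z5, Z6, Z7, Z8, Z9} — every product is covered.
No 4 of the 5 catalogues cover everything (all 5 combinations miss at least one product), so 5 is optimal.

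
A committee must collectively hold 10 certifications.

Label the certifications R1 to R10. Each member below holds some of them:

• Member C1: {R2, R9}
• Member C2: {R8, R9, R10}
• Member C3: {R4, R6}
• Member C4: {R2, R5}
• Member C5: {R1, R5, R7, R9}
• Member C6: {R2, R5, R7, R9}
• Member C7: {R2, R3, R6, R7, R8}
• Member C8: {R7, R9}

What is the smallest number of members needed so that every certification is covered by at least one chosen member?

Take {C2, C3, C5, C7}. Their union is {R1, R2, R3, R4, R5, R6, R7, R8, R9, R10}, which is all 10 certifications.
No 3 of the 8 members cover everything (all 56 combinations miss at least one certification), so 4 is optimal.

4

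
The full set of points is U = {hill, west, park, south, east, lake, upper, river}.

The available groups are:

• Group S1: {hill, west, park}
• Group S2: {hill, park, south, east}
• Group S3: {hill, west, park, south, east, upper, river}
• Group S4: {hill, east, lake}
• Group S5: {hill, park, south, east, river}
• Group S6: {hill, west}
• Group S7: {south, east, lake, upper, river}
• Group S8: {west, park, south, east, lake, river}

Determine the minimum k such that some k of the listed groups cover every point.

S1 and S7 cover everything between them: the union {hill, west, park, south, east, lake, upper, river} is all of U.
No single group has all 8 points (the largest, S3, has 7), so 2 is optimal.

2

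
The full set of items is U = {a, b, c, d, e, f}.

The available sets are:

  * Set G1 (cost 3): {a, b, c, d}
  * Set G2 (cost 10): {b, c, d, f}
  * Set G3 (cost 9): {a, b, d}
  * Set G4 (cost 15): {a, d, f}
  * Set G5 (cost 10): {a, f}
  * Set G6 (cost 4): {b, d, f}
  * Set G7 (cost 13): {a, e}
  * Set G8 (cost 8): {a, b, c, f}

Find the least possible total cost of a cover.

G1, G6, G7 together cover every item (G1 ∪ G6 ∪ G7 = {a, b, c, d, e, f}); total cost 3 + 4 + 13 = 20.
No covering selection has total cost below 20.

20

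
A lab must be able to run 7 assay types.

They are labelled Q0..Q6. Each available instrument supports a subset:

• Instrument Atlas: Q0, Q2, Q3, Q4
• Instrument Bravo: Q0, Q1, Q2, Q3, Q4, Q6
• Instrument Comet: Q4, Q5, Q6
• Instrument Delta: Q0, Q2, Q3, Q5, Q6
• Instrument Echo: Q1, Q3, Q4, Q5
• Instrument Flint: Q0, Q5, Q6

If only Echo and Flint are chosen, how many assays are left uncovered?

Union of Echo, Flint = {Q0, Q1, Q3, Q4, Q5, Q6}.
Not covered: Q2 — 1 assay.

1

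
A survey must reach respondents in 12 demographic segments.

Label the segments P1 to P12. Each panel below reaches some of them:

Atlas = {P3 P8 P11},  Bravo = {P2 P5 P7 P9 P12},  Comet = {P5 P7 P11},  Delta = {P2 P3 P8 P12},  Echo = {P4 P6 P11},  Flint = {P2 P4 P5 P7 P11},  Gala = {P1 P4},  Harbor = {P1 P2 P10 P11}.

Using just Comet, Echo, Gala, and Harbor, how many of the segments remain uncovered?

Union of Comet, Echo, Gala, Harbor = {P1, P2, P4, P5, P6, P7, P10, P11}.
Not covered: P3, P8, P9, P12 — 4 segments.

4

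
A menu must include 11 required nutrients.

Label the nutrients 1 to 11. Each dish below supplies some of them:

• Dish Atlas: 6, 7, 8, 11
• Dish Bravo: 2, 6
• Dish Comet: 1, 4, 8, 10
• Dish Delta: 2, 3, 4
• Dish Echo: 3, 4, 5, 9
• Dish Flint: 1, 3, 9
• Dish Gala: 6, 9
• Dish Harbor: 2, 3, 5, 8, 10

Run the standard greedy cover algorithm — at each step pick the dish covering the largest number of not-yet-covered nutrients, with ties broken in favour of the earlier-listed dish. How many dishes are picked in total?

Greedy: pick Harbor (covers 5 new) → pick Atlas (covers 3 new) → pick Comet (covers 2 new) → pick Echo (covers 1 new). Total picks: 4.

4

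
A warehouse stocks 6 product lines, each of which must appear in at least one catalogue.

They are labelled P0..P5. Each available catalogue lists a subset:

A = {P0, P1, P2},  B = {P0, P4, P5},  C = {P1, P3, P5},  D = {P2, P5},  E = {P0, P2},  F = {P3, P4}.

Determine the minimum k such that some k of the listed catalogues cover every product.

Take {A, D, F}. Their union is {P0, P1, P2, P3, P4, P5}, which is all 6 products.
No 2 of the 6 catalogues cover everything (all 15 combinations miss at least one product), so 3 is optimal.

3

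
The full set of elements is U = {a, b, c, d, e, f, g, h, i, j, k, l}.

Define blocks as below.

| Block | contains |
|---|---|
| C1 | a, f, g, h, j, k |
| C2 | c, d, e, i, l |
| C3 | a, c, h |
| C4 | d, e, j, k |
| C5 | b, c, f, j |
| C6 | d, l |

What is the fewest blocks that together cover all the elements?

3

C1 and C2 and C5 together: C1 ∪ C2 ∪ C5 = {a, b, c, d, e, f, g, h, i, j, k, l} — every element is covered.
Only C5 contains b, so C5 is forced; the remaining 8 elements need at least 2 more blocks (each remaining block adds at most 4) — so at least 3 blocks are needed, and 3 is optimal.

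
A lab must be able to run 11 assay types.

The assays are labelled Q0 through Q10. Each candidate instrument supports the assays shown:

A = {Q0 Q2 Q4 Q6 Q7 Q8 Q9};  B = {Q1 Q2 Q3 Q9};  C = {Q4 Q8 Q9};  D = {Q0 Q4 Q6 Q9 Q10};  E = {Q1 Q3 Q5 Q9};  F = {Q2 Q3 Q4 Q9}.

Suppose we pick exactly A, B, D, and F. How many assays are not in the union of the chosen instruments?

Union of A, B, D, F = {Q0, Q1, Q2, Q3, Q4, Q6, Q7, Q8, Q9, Q10}.
Not covered: Q5 — 1 assay.

1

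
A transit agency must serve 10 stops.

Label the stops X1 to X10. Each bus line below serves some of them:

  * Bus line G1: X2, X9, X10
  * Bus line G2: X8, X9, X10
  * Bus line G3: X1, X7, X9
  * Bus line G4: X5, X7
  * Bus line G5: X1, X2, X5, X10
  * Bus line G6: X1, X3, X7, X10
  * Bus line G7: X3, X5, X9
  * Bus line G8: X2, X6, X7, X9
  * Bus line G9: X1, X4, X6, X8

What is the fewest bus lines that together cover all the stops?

4

Take {G2, G5, G6, G9}. Their union is {X1, X2, X3, X4, X5, X6, X7, X8, X9, X10}, which is all 10 stops.
No 3 of the 9 bus lines cover everything (all 84 combinations miss at least one stop), so 4 is optimal.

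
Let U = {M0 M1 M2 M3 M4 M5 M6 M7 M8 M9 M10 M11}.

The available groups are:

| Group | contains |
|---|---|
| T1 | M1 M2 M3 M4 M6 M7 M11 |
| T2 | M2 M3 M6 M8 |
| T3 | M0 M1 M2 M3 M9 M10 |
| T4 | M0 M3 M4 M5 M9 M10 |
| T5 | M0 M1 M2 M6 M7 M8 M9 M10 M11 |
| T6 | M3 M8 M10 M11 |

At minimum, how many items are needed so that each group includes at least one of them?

2

The 2 items {M3, M7} hit every group.
No single item lies in every group, so at least 2 are needed and 2 is optimal.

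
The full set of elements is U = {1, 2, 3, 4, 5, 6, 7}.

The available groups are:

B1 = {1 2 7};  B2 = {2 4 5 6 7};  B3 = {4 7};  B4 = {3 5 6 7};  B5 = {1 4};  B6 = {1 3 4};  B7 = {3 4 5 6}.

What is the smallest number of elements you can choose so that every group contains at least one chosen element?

H = {4, 7} meets every group (each contains at least one member of H), and |H| = 2.
The groups B1, B7 are pairwise disjoint, so any hitting set needs a separate element for each — at least 2. Hence 2 is optimal.

2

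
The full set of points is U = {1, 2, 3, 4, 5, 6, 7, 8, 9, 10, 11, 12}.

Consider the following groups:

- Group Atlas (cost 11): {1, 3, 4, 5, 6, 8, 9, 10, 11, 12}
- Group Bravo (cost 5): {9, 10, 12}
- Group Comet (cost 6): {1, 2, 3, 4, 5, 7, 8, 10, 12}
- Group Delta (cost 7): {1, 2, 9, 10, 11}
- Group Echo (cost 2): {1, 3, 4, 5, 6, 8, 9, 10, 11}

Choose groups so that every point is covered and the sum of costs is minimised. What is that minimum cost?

8

Comet, Echo together cover every point (Comet ∪ Echo = {1, 2, 3, 4, 5, 6, 7, 8, 9, 10, 11, 12}); total cost 6 + 2 = 8.
No covering selection has total cost below 8.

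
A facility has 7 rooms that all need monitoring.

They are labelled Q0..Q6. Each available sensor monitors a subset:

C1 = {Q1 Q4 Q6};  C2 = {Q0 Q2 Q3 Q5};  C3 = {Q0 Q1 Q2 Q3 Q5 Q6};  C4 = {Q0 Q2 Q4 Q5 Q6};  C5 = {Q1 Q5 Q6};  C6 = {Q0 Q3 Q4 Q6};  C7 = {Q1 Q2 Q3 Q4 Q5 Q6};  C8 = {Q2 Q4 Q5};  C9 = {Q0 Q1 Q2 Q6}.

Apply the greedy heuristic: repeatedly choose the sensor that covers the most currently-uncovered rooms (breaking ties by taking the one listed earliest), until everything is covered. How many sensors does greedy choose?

2

Greedy: pick C3 (covers 6 new) → pick C1 (covers 1 new). Total picks: 2.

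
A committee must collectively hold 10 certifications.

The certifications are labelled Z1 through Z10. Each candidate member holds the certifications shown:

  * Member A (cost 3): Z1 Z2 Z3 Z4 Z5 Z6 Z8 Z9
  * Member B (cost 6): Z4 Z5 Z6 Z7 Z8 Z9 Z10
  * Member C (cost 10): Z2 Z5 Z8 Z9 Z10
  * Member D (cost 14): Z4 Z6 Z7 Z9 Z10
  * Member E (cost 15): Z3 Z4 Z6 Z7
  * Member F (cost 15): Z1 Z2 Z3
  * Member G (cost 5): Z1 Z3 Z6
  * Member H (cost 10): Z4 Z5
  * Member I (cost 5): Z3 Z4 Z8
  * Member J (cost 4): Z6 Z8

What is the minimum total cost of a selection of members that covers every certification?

A, B together cover every certification (A ∪ B = {Z1, Z2, Z3, Z4, Z5, Z6, Z7, Z8, Z9, Z10}); total cost 3 + 6 = 9.
No covering selection has total cost below 9.

9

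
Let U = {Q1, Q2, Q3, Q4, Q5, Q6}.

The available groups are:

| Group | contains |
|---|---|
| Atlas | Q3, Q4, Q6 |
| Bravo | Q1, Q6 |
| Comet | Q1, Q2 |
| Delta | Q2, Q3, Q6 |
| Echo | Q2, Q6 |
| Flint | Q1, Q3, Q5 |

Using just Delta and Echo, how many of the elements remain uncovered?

Union of Delta, Echo = {Q2, Q3, Q6}.
Not covered: Q1, Q4, Q5 — 3 elements.

3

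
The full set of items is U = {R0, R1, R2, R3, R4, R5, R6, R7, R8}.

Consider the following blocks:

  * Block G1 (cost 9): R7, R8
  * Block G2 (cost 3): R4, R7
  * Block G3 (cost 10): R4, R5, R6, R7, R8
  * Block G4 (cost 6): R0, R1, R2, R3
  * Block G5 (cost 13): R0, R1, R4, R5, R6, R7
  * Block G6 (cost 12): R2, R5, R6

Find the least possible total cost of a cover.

G3, G4 together cover every item (G3 ∪ G4 = {R0, R1, R2, R3, R4, R5, R6, R7, R8}); total cost 10 + 6 = 16.
The greedy pick G2, G4, G3 costs 19; no covering selection beats 16.

16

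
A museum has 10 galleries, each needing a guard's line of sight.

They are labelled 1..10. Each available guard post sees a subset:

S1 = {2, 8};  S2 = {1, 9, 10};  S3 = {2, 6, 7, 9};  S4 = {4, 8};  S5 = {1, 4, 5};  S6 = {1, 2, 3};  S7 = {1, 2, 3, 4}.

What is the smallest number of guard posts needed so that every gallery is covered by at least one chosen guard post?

5

Take {S1, S2, S3, S5, S6}. Their union is {1, 2, 3, 4, 5, 6, 7, 8, 9, 10}, which is all 10 galleries.
No 4 of the 7 guard posts cover everything (all 35 combinations miss at least one gallery), so 5 is optimal.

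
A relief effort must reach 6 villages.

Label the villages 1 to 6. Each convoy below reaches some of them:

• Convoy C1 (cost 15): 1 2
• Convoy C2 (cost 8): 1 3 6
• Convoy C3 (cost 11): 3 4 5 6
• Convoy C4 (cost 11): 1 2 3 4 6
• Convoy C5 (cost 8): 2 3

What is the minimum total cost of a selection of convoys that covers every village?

22

C3, C4 together cover every village (C3 ∪ C4 = {1, 2, 3, 4, 5, 6}); total cost 11 + 11 = 22.
No covering selection has total cost below 22.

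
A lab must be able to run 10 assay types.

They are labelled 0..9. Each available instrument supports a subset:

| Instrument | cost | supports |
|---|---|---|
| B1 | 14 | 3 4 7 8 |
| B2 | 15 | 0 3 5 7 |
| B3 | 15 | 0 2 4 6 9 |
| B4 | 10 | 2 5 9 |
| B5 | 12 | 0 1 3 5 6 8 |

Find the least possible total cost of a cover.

B1, B4, B5 together cover every assay (B1 ∪ B4 ∪ B5 = {0, 1, 2, 3, 4, 5, 6, 7, 8, 9}); total cost 14 + 10 + 12 = 36.
The greedy pick B5, B3, B1 costs 41; no covering selection beats 36.

36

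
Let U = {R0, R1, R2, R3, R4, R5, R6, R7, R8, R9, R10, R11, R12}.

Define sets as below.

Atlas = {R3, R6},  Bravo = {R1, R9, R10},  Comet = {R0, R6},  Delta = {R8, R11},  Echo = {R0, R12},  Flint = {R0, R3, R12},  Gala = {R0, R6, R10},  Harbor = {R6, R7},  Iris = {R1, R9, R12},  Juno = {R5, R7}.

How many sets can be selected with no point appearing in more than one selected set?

Atlas, Bravo, Delta, Echo, Juno are pairwise disjoint (Atlas={R3,R6}; Bravo={R1,R9,R10}; Delta={R8,R11}; Echo={R0,R12}; Juno={R5,R7}).
Every remaining set overlaps one of these, and no 6 of the listed sets are pairwise disjoint, so 5 is the maximum.

5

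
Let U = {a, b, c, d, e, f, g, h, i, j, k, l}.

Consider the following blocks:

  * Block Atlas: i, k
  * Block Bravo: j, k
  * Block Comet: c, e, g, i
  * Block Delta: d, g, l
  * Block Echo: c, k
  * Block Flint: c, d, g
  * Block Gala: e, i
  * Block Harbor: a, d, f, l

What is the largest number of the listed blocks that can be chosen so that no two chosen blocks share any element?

Bravo, Comet, Harbor are pairwise disjoint (Bravo={j,k}; Comet={c,e,g,i}; Harbor={a,d,f,l}).
Every remaining block overlaps one of these, and no 4 of the listed blocks are pairwise disjoint, so 3 is the maximum.

3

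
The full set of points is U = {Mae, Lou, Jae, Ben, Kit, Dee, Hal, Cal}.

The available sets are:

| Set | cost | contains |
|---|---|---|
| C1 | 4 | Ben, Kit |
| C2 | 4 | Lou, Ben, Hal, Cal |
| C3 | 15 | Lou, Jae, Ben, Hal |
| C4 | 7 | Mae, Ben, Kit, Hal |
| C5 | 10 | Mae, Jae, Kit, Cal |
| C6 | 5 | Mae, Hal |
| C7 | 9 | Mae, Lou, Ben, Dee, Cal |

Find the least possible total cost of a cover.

C2, C5, C7 together cover every point (C2 ∪ C5 ∪ C7 = {Mae, Lou, Jae, Ben, Kit, Dee, Hal, Cal}); total cost 4 + 10 + 9 = 23.
No covering selection has total cost below 23.

23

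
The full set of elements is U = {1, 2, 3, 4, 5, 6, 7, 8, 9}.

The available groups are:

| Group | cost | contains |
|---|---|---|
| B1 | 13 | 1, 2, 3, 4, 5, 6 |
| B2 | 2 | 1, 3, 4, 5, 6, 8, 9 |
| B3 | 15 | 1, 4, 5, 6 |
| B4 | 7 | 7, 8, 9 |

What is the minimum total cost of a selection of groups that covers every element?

20

B1, B4 together cover every element (B1 ∪ B4 = {1, 2, 3, 4, 5, 6, 7, 8, 9}); total cost 13 + 7 = 20.
The greedy pick B2, B4, B1 costs 22; no covering selection beats 20.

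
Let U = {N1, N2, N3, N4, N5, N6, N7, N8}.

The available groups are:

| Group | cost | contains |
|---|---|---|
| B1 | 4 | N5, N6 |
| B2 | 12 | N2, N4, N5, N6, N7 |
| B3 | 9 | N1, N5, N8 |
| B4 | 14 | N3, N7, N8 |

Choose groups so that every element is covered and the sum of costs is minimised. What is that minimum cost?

35

B2, B3, B4 together cover every element (B2 ∪ B3 ∪ B4 = {N1, N2, N3, N4, N5, N6, N7, N8}); total cost 12 + 9 + 14 = 35.
The greedy pick B1, B2, B3, B4 costs 39; no covering selection beats 35.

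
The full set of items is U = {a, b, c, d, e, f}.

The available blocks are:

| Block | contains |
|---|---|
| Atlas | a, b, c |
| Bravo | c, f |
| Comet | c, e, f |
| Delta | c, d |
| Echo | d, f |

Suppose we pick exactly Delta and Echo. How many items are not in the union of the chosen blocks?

3

Union of Delta, Echo = {c, d, f}.
Not covered: a, b, e — 3 items.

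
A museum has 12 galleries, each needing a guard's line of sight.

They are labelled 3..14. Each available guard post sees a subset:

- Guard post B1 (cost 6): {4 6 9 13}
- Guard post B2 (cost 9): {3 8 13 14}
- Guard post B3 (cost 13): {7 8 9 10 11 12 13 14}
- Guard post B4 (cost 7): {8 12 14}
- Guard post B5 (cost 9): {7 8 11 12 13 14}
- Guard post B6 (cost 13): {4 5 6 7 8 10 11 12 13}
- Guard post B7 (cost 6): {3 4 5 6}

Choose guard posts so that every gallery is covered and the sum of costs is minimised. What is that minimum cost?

B3, B7 together cover every gallery (B3 ∪ B7 = {3, 4, 5, 6, 7, 8, 9, 10, 11, 12, 13, 14}); total cost 13 + 6 = 19.
The greedy pick B6, B2, B1 costs 28; no covering selection beats 19.

19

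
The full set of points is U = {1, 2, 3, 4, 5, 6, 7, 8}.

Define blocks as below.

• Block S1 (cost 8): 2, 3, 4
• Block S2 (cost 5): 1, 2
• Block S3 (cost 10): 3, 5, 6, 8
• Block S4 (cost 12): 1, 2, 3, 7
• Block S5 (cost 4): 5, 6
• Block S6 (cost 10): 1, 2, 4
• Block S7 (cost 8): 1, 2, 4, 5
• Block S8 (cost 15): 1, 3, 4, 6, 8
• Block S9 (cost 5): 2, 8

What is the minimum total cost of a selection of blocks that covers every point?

29

S4, S5, S7, S9 together cover every point (S4 ∪ S5 ∪ S7 ∪ S9 = {1, 2, 3, 4, 5, 6, 7, 8}); total cost 12 + 4 + 8 + 5 = 29.
The greedy pick S5, S2, S1, S9, S4 costs 34; no covering selection beats 29.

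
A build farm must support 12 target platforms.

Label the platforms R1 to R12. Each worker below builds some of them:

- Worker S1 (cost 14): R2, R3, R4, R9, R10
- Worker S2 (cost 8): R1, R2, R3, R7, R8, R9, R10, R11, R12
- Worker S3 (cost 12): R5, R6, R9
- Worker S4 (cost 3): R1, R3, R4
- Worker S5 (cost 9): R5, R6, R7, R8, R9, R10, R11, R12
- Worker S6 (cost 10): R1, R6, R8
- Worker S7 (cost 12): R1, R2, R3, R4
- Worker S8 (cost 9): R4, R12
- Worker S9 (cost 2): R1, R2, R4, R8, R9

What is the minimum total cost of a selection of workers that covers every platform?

14

S4, S5, S9 together cover every platform (S4 ∪ S5 ∪ S9 = {R1, R2, R3, R4, R5, R6, R7, R8, R9, R10, R11, R12}); total cost 3 + 9 + 2 = 14.
No covering selection has total cost below 14.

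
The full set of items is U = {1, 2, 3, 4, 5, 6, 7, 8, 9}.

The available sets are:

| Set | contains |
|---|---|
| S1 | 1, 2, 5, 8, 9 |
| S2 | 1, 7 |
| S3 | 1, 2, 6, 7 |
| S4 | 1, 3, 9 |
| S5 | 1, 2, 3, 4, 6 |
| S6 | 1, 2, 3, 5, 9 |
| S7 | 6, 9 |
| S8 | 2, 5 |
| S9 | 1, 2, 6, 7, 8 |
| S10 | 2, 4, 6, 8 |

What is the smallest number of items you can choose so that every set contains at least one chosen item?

H = {1, 2, 6} meets every set (each contains at least one member of H), and |H| = 3.
The sets S2, S7, S8 are pairwise disjoint, so any hitting set needs a separate item for each — at least 3. Hence 3 is optimal.

3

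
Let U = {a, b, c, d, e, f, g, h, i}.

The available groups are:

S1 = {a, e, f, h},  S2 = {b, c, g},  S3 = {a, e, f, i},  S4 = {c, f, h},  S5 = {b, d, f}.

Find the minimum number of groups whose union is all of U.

S2 and S3 and S4 and S5 together: S2 ∪ S3 ∪ S4 ∪ S5 = {a, b, c, d, e, f, g, h, i} — every item is covered.
No 3 of the 5 groups cover everything (all 10 combinations miss at least one item), so 4 is optimal.

4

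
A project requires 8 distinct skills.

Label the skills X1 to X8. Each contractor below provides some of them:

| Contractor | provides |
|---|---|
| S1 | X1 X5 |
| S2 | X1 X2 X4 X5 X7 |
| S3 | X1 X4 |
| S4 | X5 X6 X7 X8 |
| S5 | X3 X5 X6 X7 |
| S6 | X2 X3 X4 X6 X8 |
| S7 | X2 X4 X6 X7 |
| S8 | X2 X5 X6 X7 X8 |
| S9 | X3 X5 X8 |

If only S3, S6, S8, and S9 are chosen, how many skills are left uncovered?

Union of S3, S6, S8, S9 = {X1, X2, X3, X4, X5, X6, X7, X8} — that's every skill, so 0 are uncovered.

0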